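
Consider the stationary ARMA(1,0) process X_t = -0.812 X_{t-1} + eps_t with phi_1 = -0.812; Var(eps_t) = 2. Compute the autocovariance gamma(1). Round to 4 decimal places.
\gamma(1) = -4.7673

Multiply the model equation by X_{t-k} and take expectations. With theta_0 = psi_0 = 1 and psi_j the MA(infinity) weights, this gives
  gamma(k) - sum_i phi_i gamma(k-i) = c_k,
  c_k = sigma^2 * sum_{j=k..q} theta_j psi_{j-k}   (c_k = 0 for k > q),
using gamma(-m) = gamma(m).
Pure AR (q = 0): c_0 = sigma^2 = 2, c_k = 0 for k >= 1.
Equations for k = 0 and k = 1 (AR order 1):
  gamma(0) = phi_1 gamma(1) + c_0
  gamma(1) = phi_1 gamma(0) + c_1
Substituting the second into the first: gamma(0) (1 - phi_1^2) = c_0 + phi_1 c_1, so
  gamma(0) = c_0 / (1 - phi_1^2) = 2 / (1 - (-0.812)^2) = 2 / 0.340656 = 5.871025.
  gamma(1) = phi_1 gamma(0) = (-0.812)(5.871025) = -4.767273.
Therefore gamma(1) = -4.7673 (to 4 decimal places).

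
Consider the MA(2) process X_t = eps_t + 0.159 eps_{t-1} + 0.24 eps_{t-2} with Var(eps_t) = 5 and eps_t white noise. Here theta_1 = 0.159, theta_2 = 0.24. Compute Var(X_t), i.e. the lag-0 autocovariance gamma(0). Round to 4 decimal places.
\gamma(0) = 5.4144

For an MA(q) process X_t = eps_t + sum_i theta_i eps_{t-i} with
Var(eps_t) = sigma^2, the variance is
  gamma(0) = sigma^2 * (1 + sum_i theta_i^2).
  sum_i theta_i^2 = (0.159)^2 + (0.24)^2 = 0.025281 + 0.0576 = 0.082881.
  gamma(0) = 5 * (1 + 0.082881) = 5 * 1.082881 = 5.414405, which rounds to 5.4144.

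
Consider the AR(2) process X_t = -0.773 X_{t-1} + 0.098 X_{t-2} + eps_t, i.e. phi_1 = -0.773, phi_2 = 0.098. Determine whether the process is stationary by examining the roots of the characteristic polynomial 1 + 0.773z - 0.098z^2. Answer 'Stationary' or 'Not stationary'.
\text{Stationary}

The AR(p) characteristic polynomial is P(z) = 1 + 0.773z - 0.098z^2.
Stationarity requires all roots to lie outside the unit circle, i.e. |z| > 1 for every root.
Set 1 + (0.773) z + (-0.098) z^2 = 0, i.e. a z^2 + b z + c = 0 with a = -0.098, b = 0.773, c = 1.
Discriminant D = b^2 - 4ac = (0.773)^2 - 4*(-0.098)*1 = 0.597529 - (-0.392) = 0.989529.
D >= 0, so the roots are real: z = (-b +/- sqrt(D)) / (2a) = (-0.773 +/- 0.994751) / (-0.196).
  z_1 = (-0.773 + 0.994751) / (-0.196) = -1.1314,   |z_1| = 1.1314.
  z_2 = (-0.773 - 0.994751) / (-0.196) = 9.0191,   |z_2| = 9.0191.
Moduli of all roots: 1.1314, 9.0191.
All moduli strictly greater than 1? Yes.
Verdict: Stationary.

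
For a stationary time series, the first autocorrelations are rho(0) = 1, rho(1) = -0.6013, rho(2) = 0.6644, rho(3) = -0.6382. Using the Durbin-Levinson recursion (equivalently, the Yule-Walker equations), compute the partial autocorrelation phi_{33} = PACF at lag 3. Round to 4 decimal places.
\phi_{33} = -0.2890

The PACF at lag k is phi_{kk}, the last component of the solution
to the Yule-Walker system G_k phi = r_k where
  (G_k)_{ij} = rho(|i - j|), (r_k)_i = rho(i), i,j = 1..k.
Equivalently, Durbin-Levinson gives phi_{kk} iteratively:
  phi_{11} = rho(1)
  phi_{kk} = [rho(k) - sum_{j=1..k-1} phi_{k-1,j} rho(k-j)]
            / [1 - sum_{j=1..k-1} phi_{k-1,j} rho(j)],
  phi_{k,j} = phi_{k-1,j} - phi_{kk} phi_{k-1,k-j},  j = 1..k-1.
Step k = 1:
  phi_11 = rho(1) = -0.6013.
Step k = 2:
  phi_22 = [rho(2) - phi_11 rho(1)] / [1 - phi_11 rho(1)] = [0.6644 - (-0.6013)(-0.6013)] / [1 - (-0.6013)(-0.6013)]
         = 0.30283831 / 0.63843831 = 0.474342.
  Update: phi_21 = phi_11 - phi_22 phi_11 = -0.6013 - (0.474342)(-0.6013) = -0.316078.
Step k = 3:
  phi_33 = [rho(3) - phi_21 rho(2) - phi_22 rho(1)] / [1 - phi_21 rho(1) - phi_22 rho(2)]
    numerator   = -0.6382 - (-0.316078)(0.6644) - (0.474342)(-0.6013) = -0.14297576
    denominator = 1 - (-0.316078)(-0.6013) - (0.474342)(0.6644) = 0.49478928
  phi_33 = -0.14297576 / 0.49478928 = -0.289.
Therefore phi_{33} = -0.2890.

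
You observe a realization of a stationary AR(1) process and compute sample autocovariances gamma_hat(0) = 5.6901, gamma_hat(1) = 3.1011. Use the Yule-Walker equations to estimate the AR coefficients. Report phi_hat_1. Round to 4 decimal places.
\hat\phi_{1} = 0.5450

The Yule-Walker equations for an AR(p) process read, in matrix form,
  Gamma_p phi = r_p,   with   (Gamma_p)_{ij} = gamma(|i - j|),
                       (r_p)_i = gamma(i),   i,j = 1..p.
Substitute the sample gammas (Toeplitz matrix and right-hand side of size 1):
  Gamma_p = [[5.6901]]
  r_p     = [3.1011]
With p = 1 this is the single equation gamma(0) phi_1 = gamma(1):
  phi_hat_1 = gamma(1) / gamma(0) = 3.1011 / 5.6901 = 0.5450.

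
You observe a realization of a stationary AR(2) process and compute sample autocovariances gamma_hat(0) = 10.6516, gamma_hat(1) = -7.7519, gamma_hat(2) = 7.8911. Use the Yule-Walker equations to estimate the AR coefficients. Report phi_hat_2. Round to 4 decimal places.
\hat\phi_{2} = 0.4490

The Yule-Walker equations for an AR(p) process read, in matrix form,
  Gamma_p phi = r_p,   with   (Gamma_p)_{ij} = gamma(|i - j|),
                       (r_p)_i = gamma(i),   i,j = 1..p.
Substitute the sample gammas (Toeplitz matrix and right-hand side of size 2):
  Gamma_p = [[10.6516, -7.7519], [-7.7519, 10.6516]]
  r_p     = [-7.7519, 7.8911]
Written out:
  10.6516 phi_1 - 7.7519 phi_2 = -7.7519
  -7.7519 phi_1 + 10.6516 phi_2 = 7.8911
Solve by Cramer's rule:
  det = gamma(0)^2 - gamma(1)^2 = (10.6516)^2 - (-7.7519)^2 = 113.45658256 - 60.09195361 = 53.36462895
  phi_hat_1 = [gamma(1) gamma(0) - gamma(1) gamma(2)] / det = [(-7.7519)(10.6516) - (-7.7519)(7.8911)] / 53.36462895 = -21.39911995 / 53.36462895 = -0.401
  phi_hat_2 = [gamma(0) gamma(2) - gamma(1)^2] / det = [(10.6516)(7.8911) - (-7.7519)^2] / 53.36462895 = 23.96088715 / 53.36462895 = 0.449
So phi_hat = [-0.4010, 0.4490].
Therefore phi_hat_2 = 0.4490.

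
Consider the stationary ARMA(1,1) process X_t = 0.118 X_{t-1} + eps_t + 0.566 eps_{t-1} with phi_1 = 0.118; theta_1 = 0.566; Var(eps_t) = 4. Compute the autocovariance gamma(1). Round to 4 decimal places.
\gamma(1) = 2.9599

Multiply the model equation by X_{t-k} and take expectations. With theta_0 = psi_0 = 1 and psi_j the MA(infinity) weights, this gives
  gamma(k) - sum_i phi_i gamma(k-i) = c_k,
  c_k = sigma^2 * sum_{j=k..q} theta_j psi_{j-k}   (c_k = 0 for k > q),
using gamma(-m) = gamma(m).
psi-weights needed (psi_j = theta_j + sum_i phi_i psi_{j-i}):
  psi_1 = theta_1 + phi_1 = 0.566 + (0.118) = 0.684
Right-hand sides:
  c_0 = sigma^2 (1 + theta_1 psi_1) = 4 * (1 + (0.566)(0.684)) = 4 * 1.387144 = 5.548576
  c_1 = sigma^2 theta_1 = 4 * (0.566) = 2.264
  c_2 = 0
Equations for k = 0 and k = 1 (AR order 1):
  gamma(0) = phi_1 gamma(1) + c_0
  gamma(1) = phi_1 gamma(0) + c_1
Substituting the second into the first: gamma(0) (1 - phi_1^2) = c_0 + phi_1 c_1, so
  gamma(0) = (c_0 + phi_1 c_1) / (1 - phi_1^2) = (5.548576 + (0.118)(2.264)) / (1 - (0.118)^2) = 5.815728 / 0.986076 = 5.89785.
  gamma(1) = phi_1 gamma(0) + c_1 = (0.118)(5.89785) + (2.264) = 2.959946.
Therefore gamma(1) = 2.9599 (to 4 decimal places).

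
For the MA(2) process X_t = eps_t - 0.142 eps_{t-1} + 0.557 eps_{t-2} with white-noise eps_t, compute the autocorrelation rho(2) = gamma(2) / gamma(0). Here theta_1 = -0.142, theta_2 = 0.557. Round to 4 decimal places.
\rho(2) = 0.4187

For an MA(q) process with theta_0 = 1, the autocovariance is
  gamma(k) = sigma^2 * sum_{i=0..q-k} theta_i * theta_{i+k},
and rho(k) = gamma(k) / gamma(0). Sigma^2 cancels.
  numerator   = (1)*(0.557) = 0.557.
  denominator = (1)^2 + (-0.142)^2 + (0.557)^2 = 1.330413.
  rho(2) = 0.557 / 1.330413 = 0.4187.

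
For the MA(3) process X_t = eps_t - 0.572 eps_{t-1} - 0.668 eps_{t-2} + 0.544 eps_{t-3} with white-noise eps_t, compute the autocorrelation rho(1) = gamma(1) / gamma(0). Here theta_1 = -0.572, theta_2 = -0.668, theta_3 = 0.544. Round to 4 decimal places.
\rho(1) = -0.2674

For an MA(q) process with theta_0 = 1, the autocovariance is
  gamma(k) = sigma^2 * sum_{i=0..q-k} theta_i * theta_{i+k},
and rho(k) = gamma(k) / gamma(0). Sigma^2 cancels.
  numerator   = (1)*(-0.572) + (-0.572)*(-0.668) + (-0.668)*(0.544) = -0.553296.
  denominator = (1)^2 + (-0.572)^2 + (-0.668)^2 + (0.544)^2 = 2.069344.
  rho(1) = -0.553296 / 2.069344 = -0.2674.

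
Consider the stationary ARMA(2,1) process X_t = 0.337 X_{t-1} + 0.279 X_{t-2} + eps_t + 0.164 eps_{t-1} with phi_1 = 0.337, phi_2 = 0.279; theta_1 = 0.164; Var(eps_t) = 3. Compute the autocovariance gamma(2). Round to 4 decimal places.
\gamma(2) = 2.3745

Multiply the model equation by X_{t-k} and take expectations. With theta_0 = psi_0 = 1 and psi_j the MA(infinity) weights, this gives
  gamma(k) - sum_i phi_i gamma(k-i) = c_k,
  c_k = sigma^2 * sum_{j=k..q} theta_j psi_{j-k}   (c_k = 0 for k > q),
using gamma(-m) = gamma(m).
psi-weights needed (psi_j = theta_j + sum_i phi_i psi_{j-i}):
  psi_1 = theta_1 + phi_1 = 0.164 + (0.337) = 0.501
Right-hand sides:
  c_0 = sigma^2 (1 + theta_1 psi_1) = 3 * (1 + (0.164)(0.501)) = 3 * 1.082164 = 3.246492
  c_1 = sigma^2 theta_1 = 3 * (0.164) = 0.492
  c_2 = 0
Equations for k = 0, 1, 2 (AR order 2, c_2 = 0):
  (E0) gamma(0) = phi_1 gamma(1) + phi_2 gamma(2) + c_0
  (E1) gamma(1) = phi_1 gamma(0) + phi_2 gamma(1) + c_1
  (E2) gamma(2) = phi_1 gamma(1) + phi_2 gamma(0)
From (E1): gamma(1) = A gamma(0) + B with
  A = phi_1 / (1 - phi_2) = 0.337 / 0.721 = 0.467406,   B = c_1 / (1 - phi_2) = 0.492 / 0.721 = 0.682386.
Insert (E2) into (E0): gamma(0) (1 - phi_2^2) = phi_1 (1 + phi_2) gamma(1) + c_0.
  phi_1 (1 + phi_2) = (0.337)(1.279) = 0.431023,   1 - phi_2^2 = 0.922159.
Replace gamma(1) by A gamma(0) + B and collect gamma(0):
  gamma(0) [0.922159 - (0.431023)(0.467406)] = (0.431023)(0.682386) + 3.246492
  gamma(0) * 0.720696 = 3.540616
  gamma(0) = 3.540616 / 0.720696 = 4.912772.
  gamma(1) = A gamma(0) + B = (0.467406)(4.912772) + (0.682386) = 2.978647.
  gamma(2) = phi_1 gamma(1) + phi_2 gamma(0) = (0.337)(2.978647) + (0.279)(4.912772) = 2.374467.
Therefore gamma(2) = 2.3745 (to 4 decimal places).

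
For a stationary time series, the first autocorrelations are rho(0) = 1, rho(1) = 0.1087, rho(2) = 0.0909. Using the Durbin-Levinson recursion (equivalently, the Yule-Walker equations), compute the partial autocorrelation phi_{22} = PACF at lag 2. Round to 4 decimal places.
\phi_{22} = 0.0800

The PACF at lag k is phi_{kk}, the last component of the solution
to the Yule-Walker system G_k phi = r_k where
  (G_k)_{ij} = rho(|i - j|), (r_k)_i = rho(i), i,j = 1..k.
Equivalently, Durbin-Levinson gives phi_{kk} iteratively:
  phi_{11} = rho(1)
  phi_{kk} = [rho(k) - sum_{j=1..k-1} phi_{k-1,j} rho(k-j)]
            / [1 - sum_{j=1..k-1} phi_{k-1,j} rho(j)],
  phi_{k,j} = phi_{k-1,j} - phi_{kk} phi_{k-1,k-j},  j = 1..k-1.
Step k = 1:
  phi_11 = rho(1) = 0.1087.
Step k = 2:
  phi_22 = [rho(2) - phi_11 rho(1)] / [1 - phi_11 rho(1)] = [0.0909 - (0.1087)(0.1087)] / [1 - (0.1087)(0.1087)]
         = 0.07908431 / 0.98818431 = 0.08.
Therefore phi_{22} = 0.0800.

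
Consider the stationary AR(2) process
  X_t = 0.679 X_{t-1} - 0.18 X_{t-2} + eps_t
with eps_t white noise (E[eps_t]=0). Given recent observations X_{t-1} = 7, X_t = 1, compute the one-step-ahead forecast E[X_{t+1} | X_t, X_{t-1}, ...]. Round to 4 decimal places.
E[X_{t+1} \mid \mathcal F_t] = -0.5810

For an AR(p) model X_t = c + sum_i phi_i X_{t-i} + eps_t, the
one-step-ahead conditional mean is
  E[X_{t+1} | X_t, ...] = c + sum_i phi_i X_{t+1-i}.
Substitute known values:
  E[X_{t+1} | ...] = (0.679) * (1) + (-0.18) * (7)
                   = -0.5810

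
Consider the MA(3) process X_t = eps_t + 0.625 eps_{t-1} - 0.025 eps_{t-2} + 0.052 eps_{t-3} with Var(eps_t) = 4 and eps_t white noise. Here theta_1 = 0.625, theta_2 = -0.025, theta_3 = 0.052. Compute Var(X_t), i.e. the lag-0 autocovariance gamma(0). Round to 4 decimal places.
\gamma(0) = 5.5758

For an MA(q) process X_t = eps_t + sum_i theta_i eps_{t-i} with
Var(eps_t) = sigma^2, the variance is
  gamma(0) = sigma^2 * (1 + sum_i theta_i^2).
  sum_i theta_i^2 = (0.625)^2 + (-0.025)^2 + (0.052)^2 = 0.390625 + 0.000625 + 0.002704 = 0.393954.
  gamma(0) = 4 * (1 + 0.393954) = 4 * 1.393954 = 5.575816, which rounds to 5.5758.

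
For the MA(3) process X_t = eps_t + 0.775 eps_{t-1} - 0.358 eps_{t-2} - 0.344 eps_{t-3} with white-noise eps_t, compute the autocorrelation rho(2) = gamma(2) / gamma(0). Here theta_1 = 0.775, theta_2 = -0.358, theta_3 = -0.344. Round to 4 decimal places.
\rho(2) = -0.3381

For an MA(q) process with theta_0 = 1, the autocovariance is
  gamma(k) = sigma^2 * sum_{i=0..q-k} theta_i * theta_{i+k},
and rho(k) = gamma(k) / gamma(0). Sigma^2 cancels.
  numerator   = (1)*(-0.358) + (0.775)*(-0.344) = -0.6246.
  denominator = (1)^2 + (0.775)^2 + (-0.358)^2 + (-0.344)^2 = 1.847125.
  rho(2) = -0.6246 / 1.847125 = -0.3381.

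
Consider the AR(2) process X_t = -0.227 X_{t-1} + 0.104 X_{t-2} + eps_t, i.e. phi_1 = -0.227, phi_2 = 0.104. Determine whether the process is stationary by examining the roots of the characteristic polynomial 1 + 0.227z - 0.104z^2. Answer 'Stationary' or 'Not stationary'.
\text{Stationary}

The AR(p) characteristic polynomial is P(z) = 1 + 0.227z - 0.104z^2.
Stationarity requires all roots to lie outside the unit circle, i.e. |z| > 1 for every root.
Set 1 + (0.227) z + (-0.104) z^2 = 0, i.e. a z^2 + b z + c = 0 with a = -0.104, b = 0.227, c = 1.
Discriminant D = b^2 - 4ac = (0.227)^2 - 4*(-0.104)*1 = 0.051529 - (-0.416) = 0.467529.
D >= 0, so the roots are real: z = (-b +/- sqrt(D)) / (2a) = (-0.227 +/- 0.683761) / (-0.208).
  z_1 = (-0.227 + 0.683761) / (-0.208) = -2.196,   |z_1| = 2.196.
  z_2 = (-0.227 - 0.683761) / (-0.208) = 4.3787,   |z_2| = 4.3787.
Moduli of all roots: 2.1960, 4.3787.
All moduli strictly greater than 1? Yes.
Verdict: Stationary.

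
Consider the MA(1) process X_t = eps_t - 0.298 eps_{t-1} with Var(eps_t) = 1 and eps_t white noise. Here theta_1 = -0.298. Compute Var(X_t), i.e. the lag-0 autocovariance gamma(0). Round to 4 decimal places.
\gamma(0) = 1.0888

For an MA(q) process X_t = eps_t + sum_i theta_i eps_{t-i} with
Var(eps_t) = sigma^2, the variance is
  gamma(0) = sigma^2 * (1 + sum_i theta_i^2).
  sum_i theta_i^2 = (-0.298)^2 = 0.088804.
  gamma(0) = 1 * (1 + 0.088804) = 1 * 1.088804 = 1.088804, which rounds to 1.0888.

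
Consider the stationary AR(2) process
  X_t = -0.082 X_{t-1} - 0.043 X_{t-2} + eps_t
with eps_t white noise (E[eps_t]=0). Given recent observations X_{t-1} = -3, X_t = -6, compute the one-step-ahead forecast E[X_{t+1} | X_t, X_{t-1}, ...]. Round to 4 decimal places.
E[X_{t+1} \mid \mathcal F_t] = 0.6210

For an AR(p) model X_t = c + sum_i phi_i X_{t-i} + eps_t, the
one-step-ahead conditional mean is
  E[X_{t+1} | X_t, ...] = c + sum_i phi_i X_{t+1-i}.
Substitute known values:
  E[X_{t+1} | ...] = (-0.082) * (-6) + (-0.043) * (-3)
                   = 0.6210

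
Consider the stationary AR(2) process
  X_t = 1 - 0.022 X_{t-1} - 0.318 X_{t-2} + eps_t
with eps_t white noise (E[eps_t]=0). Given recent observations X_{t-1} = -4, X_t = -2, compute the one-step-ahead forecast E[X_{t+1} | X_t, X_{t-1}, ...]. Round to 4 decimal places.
E[X_{t+1} \mid \mathcal F_t] = 2.3160

For an AR(p) model X_t = c + sum_i phi_i X_{t-i} + eps_t, the
one-step-ahead conditional mean is
  E[X_{t+1} | X_t, ...] = c + sum_i phi_i X_{t+1-i}.
Substitute known values:
  E[X_{t+1} | ...] = 1 + (-0.022) * (-2) + (-0.318) * (-4)
                   = 2.3160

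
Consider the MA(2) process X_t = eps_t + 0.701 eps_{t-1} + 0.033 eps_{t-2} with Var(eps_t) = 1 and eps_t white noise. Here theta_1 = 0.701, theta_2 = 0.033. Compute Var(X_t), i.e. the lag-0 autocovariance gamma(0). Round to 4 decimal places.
\gamma(0) = 1.4925

For an MA(q) process X_t = eps_t + sum_i theta_i eps_{t-i} with
Var(eps_t) = sigma^2, the variance is
  gamma(0) = sigma^2 * (1 + sum_i theta_i^2).
  sum_i theta_i^2 = (0.701)^2 + (0.033)^2 = 0.491401 + 0.001089 = 0.49249.
  gamma(0) = 1 * (1 + 0.49249) = 1 * 1.49249 = 1.49249, which rounds to 1.4925.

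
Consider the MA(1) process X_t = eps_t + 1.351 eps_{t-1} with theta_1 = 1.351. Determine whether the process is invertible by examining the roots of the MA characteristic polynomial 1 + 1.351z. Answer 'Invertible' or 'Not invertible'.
\text{Not invertible}

The MA(q) characteristic polynomial is P(z) = 1 + 1.351z.
Invertibility requires all roots to lie outside the unit circle, i.e. |z| > 1 for every root.
This is linear in z: 1 + (1.351) z = 0  =>  z = -1/(1.351) = -0.740192,  |z| = 0.740192.
Moduli of all roots: 0.7402.
All moduli strictly greater than 1? No.
Verdict: Not invertible.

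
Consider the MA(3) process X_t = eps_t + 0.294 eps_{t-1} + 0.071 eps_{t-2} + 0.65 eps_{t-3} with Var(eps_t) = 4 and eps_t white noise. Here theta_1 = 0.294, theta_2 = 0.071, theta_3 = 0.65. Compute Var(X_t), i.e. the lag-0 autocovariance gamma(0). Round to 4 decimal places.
\gamma(0) = 6.0559

For an MA(q) process X_t = eps_t + sum_i theta_i eps_{t-i} with
Var(eps_t) = sigma^2, the variance is
  gamma(0) = sigma^2 * (1 + sum_i theta_i^2).
  sum_i theta_i^2 = (0.294)^2 + (0.071)^2 + (0.65)^2 = 0.086436 + 0.005041 + 0.4225 = 0.513977.
  gamma(0) = 4 * (1 + 0.513977) = 4 * 1.513977 = 6.055908, which rounds to 6.0559.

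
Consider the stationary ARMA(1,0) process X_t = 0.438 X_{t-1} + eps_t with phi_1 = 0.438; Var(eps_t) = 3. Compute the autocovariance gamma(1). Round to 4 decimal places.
\gamma(1) = 1.6259

Multiply the model equation by X_{t-k} and take expectations. With theta_0 = psi_0 = 1 and psi_j the MA(infinity) weights, this gives
  gamma(k) - sum_i phi_i gamma(k-i) = c_k,
  c_k = sigma^2 * sum_{j=k..q} theta_j psi_{j-k}   (c_k = 0 for k > q),
using gamma(-m) = gamma(m).
Pure AR (q = 0): c_0 = sigma^2 = 3, c_k = 0 for k >= 1.
Equations for k = 0 and k = 1 (AR order 1):
  gamma(0) = phi_1 gamma(1) + c_0
  gamma(1) = phi_1 gamma(0) + c_1
Substituting the second into the first: gamma(0) (1 - phi_1^2) = c_0 + phi_1 c_1, so
  gamma(0) = c_0 / (1 - phi_1^2) = 3 / (1 - (0.438)^2) = 3 / 0.808156 = 3.712155.
  gamma(1) = phi_1 gamma(0) = (0.438)(3.712155) = 1.625924.
Therefore gamma(1) = 1.6259 (to 4 decimal places).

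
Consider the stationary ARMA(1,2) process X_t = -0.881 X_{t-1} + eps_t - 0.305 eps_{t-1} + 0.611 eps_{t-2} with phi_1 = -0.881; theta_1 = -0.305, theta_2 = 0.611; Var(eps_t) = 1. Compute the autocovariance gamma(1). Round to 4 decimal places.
\gamma(1) = -13.9416

Multiply the model equation by X_{t-k} and take expectations. With theta_0 = psi_0 = 1 and psi_j the MA(infinity) weights, this gives
  gamma(k) - sum_i phi_i gamma(k-i) = c_k,
  c_k = sigma^2 * sum_{j=k..q} theta_j psi_{j-k}   (c_k = 0 for k > q),
using gamma(-m) = gamma(m).
psi-weights needed (psi_j = theta_j + sum_i phi_i psi_{j-i}):
  psi_1 = theta_1 + phi_1 = -0.305 + (-0.881) = -1.186
  psi_2 = theta_2 + phi_1 psi_1 = 0.611 + (-0.881)(-1.186) = 1.655866
Right-hand sides:
  c_0 = sigma^2 (1 + theta_1 psi_1 + theta_2 psi_2) = 1 * (1 + (-0.305)(-1.186) + (0.611)(1.655866)) = 1 * 2.373464 = 2.373464
  c_1 = sigma^2 (theta_1 + theta_2 psi_1) = 1 * (-0.305 + (0.611)(-1.186)) = -1.029646
  c_2 = sigma^2 theta_2 = 1 * (0.611) = 0.611
Equations for k = 0 and k = 1 (AR order 1):
  gamma(0) = phi_1 gamma(1) + c_0
  gamma(1) = phi_1 gamma(0) + c_1
Substituting the second into the first: gamma(0) (1 - phi_1^2) = c_0 + phi_1 c_1, so
  gamma(0) = (c_0 + phi_1 c_1) / (1 - phi_1^2) = (2.373464 + (-0.881)(-1.029646)) / (1 - (-0.881)^2) = 3.280582 / 0.223839 = 14.65599.
  gamma(1) = phi_1 gamma(0) + c_1 = (-0.881)(14.65599) + (-1.029646) = -13.941574.
Therefore gamma(1) = -13.9416 (to 4 decimal places).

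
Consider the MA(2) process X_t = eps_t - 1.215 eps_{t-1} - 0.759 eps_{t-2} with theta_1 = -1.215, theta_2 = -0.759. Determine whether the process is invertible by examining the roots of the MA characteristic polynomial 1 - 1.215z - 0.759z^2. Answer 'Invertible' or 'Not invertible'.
\text{Not invertible}

The MA(q) characteristic polynomial is P(z) = 1 - 1.215z - 0.759z^2.
Invertibility requires all roots to lie outside the unit circle, i.e. |z| > 1 for every root.
Set 1 + (-1.215) z + (-0.759) z^2 = 0, i.e. a z^2 + b z + c = 0 with a = -0.759, b = -1.215, c = 1.
Discriminant D = b^2 - 4ac = (-1.215)^2 - 4*(-0.759)*1 = 1.476225 - (-3.036) = 4.512225.
D >= 0, so the roots are real: z = (-b +/- sqrt(D)) / (2a) = (1.215 +/- 2.1242) / (-1.518).
  z_1 = (1.215 + 2.1242) / (-1.518) = -2.1997,   |z_1| = 2.1997.
  z_2 = (1.215 - 2.1242) / (-1.518) = 0.5989,   |z_2| = 0.5989.
Moduli of all roots: 2.1997, 0.5989.
All moduli strictly greater than 1? No.
Verdict: Not invertible.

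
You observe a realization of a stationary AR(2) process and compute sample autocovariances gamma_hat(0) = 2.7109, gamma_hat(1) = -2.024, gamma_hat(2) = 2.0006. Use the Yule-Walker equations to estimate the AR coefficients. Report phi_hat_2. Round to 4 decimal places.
\hat\phi_{2} = 0.4080

The Yule-Walker equations for an AR(p) process read, in matrix form,
  Gamma_p phi = r_p,   with   (Gamma_p)_{ij} = gamma(|i - j|),
                       (r_p)_i = gamma(i),   i,j = 1..p.
Substitute the sample gammas (Toeplitz matrix and right-hand side of size 2):
  Gamma_p = [[2.7109, -2.024], [-2.024, 2.7109]]
  r_p     = [-2.024, 2.0006]
Written out:
  2.7109 phi_1 - 2.024 phi_2 = -2.024
  -2.024 phi_1 + 2.7109 phi_2 = 2.0006
Solve by Cramer's rule:
  det = gamma(0)^2 - gamma(1)^2 = (2.7109)^2 - (-2.024)^2 = 7.34897881 - 4.096576 = 3.25240281
  phi_hat_1 = [gamma(1) gamma(0) - gamma(1) gamma(2)] / det = [(-2.024)(2.7109) - (-2.024)(2.0006)] / 3.25240281 = -1.4376472 / 3.25240281 = -0.442
  phi_hat_2 = [gamma(0) gamma(2) - gamma(1)^2] / det = [(2.7109)(2.0006) - (-2.024)^2] / 3.25240281 = 1.32685054 / 3.25240281 = 0.408
So phi_hat = [-0.4420, 0.4080].
Therefore phi_hat_2 = 0.4080.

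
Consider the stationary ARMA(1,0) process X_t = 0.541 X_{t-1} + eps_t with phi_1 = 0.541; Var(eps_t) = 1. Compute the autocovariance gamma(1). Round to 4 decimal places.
\gamma(1) = 0.7649

Multiply the model equation by X_{t-k} and take expectations. With theta_0 = psi_0 = 1 and psi_j the MA(infinity) weights, this gives
  gamma(k) - sum_i phi_i gamma(k-i) = c_k,
  c_k = sigma^2 * sum_{j=k..q} theta_j psi_{j-k}   (c_k = 0 for k > q),
using gamma(-m) = gamma(m).
Pure AR (q = 0): c_0 = sigma^2 = 1, c_k = 0 for k >= 1.
Equations for k = 0 and k = 1 (AR order 1):
  gamma(0) = phi_1 gamma(1) + c_0
  gamma(1) = phi_1 gamma(0) + c_1
Substituting the second into the first: gamma(0) (1 - phi_1^2) = c_0 + phi_1 c_1, so
  gamma(0) = c_0 / (1 - phi_1^2) = 1 / (1 - (0.541)^2) = 1 / 0.707319 = 1.413789.
  gamma(1) = phi_1 gamma(0) = (0.541)(1.413789) = 0.76486.
Therefore gamma(1) = 0.7649 (to 4 decimal places).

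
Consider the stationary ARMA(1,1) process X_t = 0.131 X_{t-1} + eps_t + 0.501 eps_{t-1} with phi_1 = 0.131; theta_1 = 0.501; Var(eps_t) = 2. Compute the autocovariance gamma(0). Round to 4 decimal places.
\gamma(0) = 2.8128

Multiply the model equation by X_{t-k} and take expectations. With theta_0 = psi_0 = 1 and psi_j the MA(infinity) weights, this gives
  gamma(k) - sum_i phi_i gamma(k-i) = c_k,
  c_k = sigma^2 * sum_{j=k..q} theta_j psi_{j-k}   (c_k = 0 for k > q),
using gamma(-m) = gamma(m).
psi-weights needed (psi_j = theta_j + sum_i phi_i psi_{j-i}):
  psi_1 = theta_1 + phi_1 = 0.501 + (0.131) = 0.632
Right-hand sides:
  c_0 = sigma^2 (1 + theta_1 psi_1) = 2 * (1 + (0.501)(0.632)) = 2 * 1.316632 = 2.633264
  c_1 = sigma^2 theta_1 = 2 * (0.501) = 1.002
  c_2 = 0
Equations for k = 0 and k = 1 (AR order 1):
  gamma(0) = phi_1 gamma(1) + c_0
  gamma(1) = phi_1 gamma(0) + c_1
Substituting the second into the first: gamma(0) (1 - phi_1^2) = c_0 + phi_1 c_1, so
  gamma(0) = (c_0 + phi_1 c_1) / (1 - phi_1^2) = (2.633264 + (0.131)(1.002)) / (1 - (0.131)^2) = 2.764526 / 0.982839 = 2.812796.
Therefore gamma(0) = 2.8128 (to 4 decimal places).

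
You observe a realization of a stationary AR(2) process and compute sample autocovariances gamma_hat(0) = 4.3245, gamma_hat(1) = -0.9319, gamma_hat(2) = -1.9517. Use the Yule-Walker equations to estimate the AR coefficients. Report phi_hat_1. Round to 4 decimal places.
\hat\phi_{1} = -0.3280

The Yule-Walker equations for an AR(p) process read, in matrix form,
  Gamma_p phi = r_p,   with   (Gamma_p)_{ij} = gamma(|i - j|),
                       (r_p)_i = gamma(i),   i,j = 1..p.
Substitute the sample gammas (Toeplitz matrix and right-hand side of size 2):
  Gamma_p = [[4.3245, -0.9319], [-0.9319, 4.3245]]
  r_p     = [-0.9319, -1.9517]
Written out:
  4.3245 phi_1 - 0.9319 phi_2 = -0.9319
  -0.9319 phi_1 + 4.3245 phi_2 = -1.9517
Solve by Cramer's rule:
  det = gamma(0)^2 - gamma(1)^2 = (4.3245)^2 - (-0.9319)^2 = 18.70130025 - 0.86843761 = 17.83286264
  phi_hat_1 = [gamma(1) gamma(0) - gamma(1) gamma(2)] / det = [(-0.9319)(4.3245) - (-0.9319)(-1.9517)] / 17.83286264 = -5.84879078 / 17.83286264 = -0.328
  phi_hat_2 = [gamma(0) gamma(2) - gamma(1)^2] / det = [(4.3245)(-1.9517) - (-0.9319)^2] / 17.83286264 = -9.30856426 / 17.83286264 = -0.522
So phi_hat = [-0.3280, -0.5220].
Therefore phi_hat_1 = -0.3280.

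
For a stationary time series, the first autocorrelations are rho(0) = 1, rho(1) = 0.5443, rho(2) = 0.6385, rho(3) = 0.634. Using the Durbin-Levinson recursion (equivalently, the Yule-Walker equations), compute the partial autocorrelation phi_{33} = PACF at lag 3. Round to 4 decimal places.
\phi_{33} = 0.3551

The PACF at lag k is phi_{kk}, the last component of the solution
to the Yule-Walker system G_k phi = r_k where
  (G_k)_{ij} = rho(|i - j|), (r_k)_i = rho(i), i,j = 1..k.
Equivalently, Durbin-Levinson gives phi_{kk} iteratively:
  phi_{11} = rho(1)
  phi_{kk} = [rho(k) - sum_{j=1..k-1} phi_{k-1,j} rho(k-j)]
            / [1 - sum_{j=1..k-1} phi_{k-1,j} rho(j)],
  phi_{k,j} = phi_{k-1,j} - phi_{kk} phi_{k-1,k-j},  j = 1..k-1.
Step k = 1:
  phi_11 = rho(1) = 0.5443.
Step k = 2:
  phi_22 = [rho(2) - phi_11 rho(1)] / [1 - phi_11 rho(1)] = [0.6385 - (0.5443)(0.5443)] / [1 - (0.5443)(0.5443)]
         = 0.34223751 / 0.70373751 = 0.486314.
  Update: phi_21 = phi_11 - phi_22 phi_11 = 0.5443 - (0.486314)(0.5443) = 0.279599.
Step k = 3:
  phi_33 = [rho(3) - phi_21 rho(2) - phi_22 rho(1)] / [1 - phi_21 rho(1) - phi_22 rho(2)]
    numerator   = 0.634 - (0.279599)(0.6385) - (0.486314)(0.5443) = 0.19077511
    denominator = 1 - (0.279599)(0.5443) - (0.486314)(0.6385) = 0.53730257
  phi_33 = 0.19077511 / 0.53730257 = 0.3551.
Therefore phi_{33} = 0.3551.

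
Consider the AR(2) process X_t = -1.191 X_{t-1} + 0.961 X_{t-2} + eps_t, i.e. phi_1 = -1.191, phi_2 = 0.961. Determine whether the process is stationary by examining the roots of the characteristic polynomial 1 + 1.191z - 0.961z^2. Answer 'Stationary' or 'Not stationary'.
\text{Not stationary}

The AR(p) characteristic polynomial is P(z) = 1 + 1.191z - 0.961z^2.
Stationarity requires all roots to lie outside the unit circle, i.e. |z| > 1 for every root.
Set 1 + (1.191) z + (-0.961) z^2 = 0, i.e. a z^2 + b z + c = 0 with a = -0.961, b = 1.191, c = 1.
Discriminant D = b^2 - 4ac = (1.191)^2 - 4*(-0.961)*1 = 1.418481 - (-3.844) = 5.262481.
D >= 0, so the roots are real: z = (-b +/- sqrt(D)) / (2a) = (-1.191 +/- 2.29401) / (-1.922).
  z_1 = (-1.191 + 2.29401) / (-1.922) = -0.5739,   |z_1| = 0.5739.
  z_2 = (-1.191 - 2.29401) / (-1.922) = 1.8132,   |z_2| = 1.8132.
Moduli of all roots: 0.5739, 1.8132.
All moduli strictly greater than 1? No.
Verdict: Not stationary.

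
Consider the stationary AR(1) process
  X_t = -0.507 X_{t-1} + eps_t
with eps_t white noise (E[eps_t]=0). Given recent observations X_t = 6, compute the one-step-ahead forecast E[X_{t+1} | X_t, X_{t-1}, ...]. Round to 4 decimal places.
E[X_{t+1} \mid \mathcal F_t] = -3.0420

For an AR(p) model X_t = c + sum_i phi_i X_{t-i} + eps_t, the
one-step-ahead conditional mean is
  E[X_{t+1} | X_t, ...] = c + sum_i phi_i X_{t+1-i}.
Substitute known values:
  E[X_{t+1} | ...] = (-0.507) * (6)
                   = -3.0420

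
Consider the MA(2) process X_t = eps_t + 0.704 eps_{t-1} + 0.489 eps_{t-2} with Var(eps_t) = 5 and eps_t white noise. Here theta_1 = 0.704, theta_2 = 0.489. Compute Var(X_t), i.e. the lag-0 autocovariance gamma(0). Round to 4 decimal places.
\gamma(0) = 8.6737

For an MA(q) process X_t = eps_t + sum_i theta_i eps_{t-i} with
Var(eps_t) = sigma^2, the variance is
  gamma(0) = sigma^2 * (1 + sum_i theta_i^2).
  sum_i theta_i^2 = (0.704)^2 + (0.489)^2 = 0.495616 + 0.239121 = 0.734737.
  gamma(0) = 5 * (1 + 0.734737) = 5 * 1.734737 = 8.673685, which rounds to 8.6737.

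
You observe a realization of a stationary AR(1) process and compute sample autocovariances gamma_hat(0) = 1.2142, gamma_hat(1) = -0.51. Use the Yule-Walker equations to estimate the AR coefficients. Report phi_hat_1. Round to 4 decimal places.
\hat\phi_{1} = -0.4200

The Yule-Walker equations for an AR(p) process read, in matrix form,
  Gamma_p phi = r_p,   with   (Gamma_p)_{ij} = gamma(|i - j|),
                       (r_p)_i = gamma(i),   i,j = 1..p.
Substitute the sample gammas (Toeplitz matrix and right-hand side of size 1):
  Gamma_p = [[1.2142]]
  r_p     = [-0.51]
With p = 1 this is the single equation gamma(0) phi_1 = gamma(1):
  phi_hat_1 = gamma(1) / gamma(0) = -0.51 / 1.2142 = -0.4200.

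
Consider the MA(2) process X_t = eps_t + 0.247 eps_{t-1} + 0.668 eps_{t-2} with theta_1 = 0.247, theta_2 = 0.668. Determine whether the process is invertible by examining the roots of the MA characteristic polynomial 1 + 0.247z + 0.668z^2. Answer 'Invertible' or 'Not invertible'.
\text{Invertible}

The MA(q) characteristic polynomial is P(z) = 1 + 0.247z + 0.668z^2.
Invertibility requires all roots to lie outside the unit circle, i.e. |z| > 1 for every root.
Set 1 + (0.247) z + (0.668) z^2 = 0, i.e. a z^2 + b z + c = 0 with a = 0.668, b = 0.247, c = 1.
Discriminant D = b^2 - 4ac = (0.247)^2 - 4*(0.668)*1 = 0.061009 - (2.672) = -2.610991.
D < 0, so the roots are the complex-conjugate pair z = (-b +/- i sqrt(-D)) / (2a) = -0.1849 +/- 1.2095i.
For a conjugate pair |z|^2 = z * conj(z) = (product of roots) = c/a = 1/(0.668) = 1.497006, so |z| = sqrt(1.497006) = 1.2235 for both roots.
Moduli of all roots: 1.2235, 1.2235.
All moduli strictly greater than 1? Yes.
Verdict: Invertible.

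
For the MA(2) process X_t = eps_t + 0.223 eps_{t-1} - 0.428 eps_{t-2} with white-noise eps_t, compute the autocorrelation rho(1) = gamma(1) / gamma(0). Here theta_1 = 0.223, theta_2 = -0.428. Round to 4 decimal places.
\rho(1) = 0.1035

For an MA(q) process with theta_0 = 1, the autocovariance is
  gamma(k) = sigma^2 * sum_{i=0..q-k} theta_i * theta_{i+k},
and rho(k) = gamma(k) / gamma(0). Sigma^2 cancels.
  numerator   = (1)*(0.223) + (0.223)*(-0.428) = 0.127556.
  denominator = (1)^2 + (0.223)^2 + (-0.428)^2 = 1.232913.
  rho(1) = 0.127556 / 1.232913 = 0.1035.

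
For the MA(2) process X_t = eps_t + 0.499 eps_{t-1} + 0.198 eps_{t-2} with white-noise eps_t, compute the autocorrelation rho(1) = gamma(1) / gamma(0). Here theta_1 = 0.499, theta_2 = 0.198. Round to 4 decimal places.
\rho(1) = 0.4641

For an MA(q) process with theta_0 = 1, the autocovariance is
  gamma(k) = sigma^2 * sum_{i=0..q-k} theta_i * theta_{i+k},
and rho(k) = gamma(k) / gamma(0). Sigma^2 cancels.
  numerator   = (1)*(0.499) + (0.499)*(0.198) = 0.597802.
  denominator = (1)^2 + (0.499)^2 + (0.198)^2 = 1.288205.
  rho(1) = 0.597802 / 1.288205 = 0.4641.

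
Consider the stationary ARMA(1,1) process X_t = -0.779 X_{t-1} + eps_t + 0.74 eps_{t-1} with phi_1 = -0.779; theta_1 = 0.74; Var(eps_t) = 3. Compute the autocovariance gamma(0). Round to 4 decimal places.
\gamma(0) = 3.0116

Multiply the model equation by X_{t-k} and take expectations. With theta_0 = psi_0 = 1 and psi_j the MA(infinity) weights, this gives
  gamma(k) - sum_i phi_i gamma(k-i) = c_k,
  c_k = sigma^2 * sum_{j=k..q} theta_j psi_{j-k}   (c_k = 0 for k > q),
using gamma(-m) = gamma(m).
psi-weights needed (psi_j = theta_j + sum_i phi_i psi_{j-i}):
  psi_1 = theta_1 + phi_1 = 0.74 + (-0.779) = -0.039
Right-hand sides:
  c_0 = sigma^2 (1 + theta_1 psi_1) = 3 * (1 + (0.74)(-0.039)) = 3 * 0.97114 = 2.91342
  c_1 = sigma^2 theta_1 = 3 * (0.74) = 2.22
  c_2 = 0
Equations for k = 0 and k = 1 (AR order 1):
  gamma(0) = phi_1 gamma(1) + c_0
  gamma(1) = phi_1 gamma(0) + c_1
Substituting the second into the first: gamma(0) (1 - phi_1^2) = c_0 + phi_1 c_1, so
  gamma(0) = (c_0 + phi_1 c_1) / (1 - phi_1^2) = (2.91342 + (-0.779)(2.22)) / (1 - (-0.779)^2) = 1.18404 / 0.393159 = 3.011606.
Therefore gamma(0) = 3.0116 (to 4 decimal places).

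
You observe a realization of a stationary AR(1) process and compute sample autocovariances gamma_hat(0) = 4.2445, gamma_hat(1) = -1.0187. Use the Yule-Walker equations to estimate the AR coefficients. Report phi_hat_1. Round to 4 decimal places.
\hat\phi_{1} = -0.2400

The Yule-Walker equations for an AR(p) process read, in matrix form,
  Gamma_p phi = r_p,   with   (Gamma_p)_{ij} = gamma(|i - j|),
                       (r_p)_i = gamma(i),   i,j = 1..p.
Substitute the sample gammas (Toeplitz matrix and right-hand side of size 1):
  Gamma_p = [[4.2445]]
  r_p     = [-1.0187]
With p = 1 this is the single equation gamma(0) phi_1 = gamma(1):
  phi_hat_1 = gamma(1) / gamma(0) = -1.0187 / 4.2445 = -0.2400.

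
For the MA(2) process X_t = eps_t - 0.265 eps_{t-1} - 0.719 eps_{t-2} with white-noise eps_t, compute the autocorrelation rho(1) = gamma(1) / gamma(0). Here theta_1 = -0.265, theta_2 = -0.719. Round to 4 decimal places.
\rho(1) = -0.0469

For an MA(q) process with theta_0 = 1, the autocovariance is
  gamma(k) = sigma^2 * sum_{i=0..q-k} theta_i * theta_{i+k},
and rho(k) = gamma(k) / gamma(0). Sigma^2 cancels.
  numerator   = (1)*(-0.265) + (-0.265)*(-0.719) = -0.074465.
  denominator = (1)^2 + (-0.265)^2 + (-0.719)^2 = 1.587186.
  rho(1) = -0.074465 / 1.587186 = -0.0469.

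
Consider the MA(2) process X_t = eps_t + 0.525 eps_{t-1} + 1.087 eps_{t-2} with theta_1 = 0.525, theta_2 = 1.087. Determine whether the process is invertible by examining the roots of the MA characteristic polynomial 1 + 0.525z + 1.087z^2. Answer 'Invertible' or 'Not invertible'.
\text{Not invertible}

The MA(q) characteristic polynomial is P(z) = 1 + 0.525z + 1.087z^2.
Invertibility requires all roots to lie outside the unit circle, i.e. |z| > 1 for every root.
Set 1 + (0.525) z + (1.087) z^2 = 0, i.e. a z^2 + b z + c = 0 with a = 1.087, b = 0.525, c = 1.
Discriminant D = b^2 - 4ac = (0.525)^2 - 4*(1.087)*1 = 0.275625 - (4.348) = -4.072375.
D < 0, so the roots are the complex-conjugate pair z = (-b +/- i sqrt(-D)) / (2a) = -0.2415 +/- 0.9282i.
For a conjugate pair |z|^2 = z * conj(z) = (product of roots) = c/a = 1/(1.087) = 0.919963, so |z| = sqrt(0.919963) = 0.9591 for both roots.
Moduli of all roots: 0.9591, 0.9591.
All moduli strictly greater than 1? No.
Verdict: Not invertible.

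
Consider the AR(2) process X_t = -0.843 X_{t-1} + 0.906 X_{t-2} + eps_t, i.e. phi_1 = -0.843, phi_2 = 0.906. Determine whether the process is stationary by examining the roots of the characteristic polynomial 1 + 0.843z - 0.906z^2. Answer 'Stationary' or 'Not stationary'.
\text{Not stationary}

The AR(p) characteristic polynomial is P(z) = 1 + 0.843z - 0.906z^2.
Stationarity requires all roots to lie outside the unit circle, i.e. |z| > 1 for every root.
Set 1 + (0.843) z + (-0.906) z^2 = 0, i.e. a z^2 + b z + c = 0 with a = -0.906, b = 0.843, c = 1.
Discriminant D = b^2 - 4ac = (0.843)^2 - 4*(-0.906)*1 = 0.710649 - (-3.624) = 4.334649.
D >= 0, so the roots are real: z = (-b +/- sqrt(D)) / (2a) = (-0.843 +/- 2.081982) / (-1.812).
  z_1 = (-0.843 + 2.081982) / (-1.812) = -0.6838,   |z_1| = 0.6838.
  z_2 = (-0.843 - 2.081982) / (-1.812) = 1.6142,   |z_2| = 1.6142.
Moduli of all roots: 0.6838, 1.6142.
All moduli strictly greater than 1? No.
Verdict: Not stationary.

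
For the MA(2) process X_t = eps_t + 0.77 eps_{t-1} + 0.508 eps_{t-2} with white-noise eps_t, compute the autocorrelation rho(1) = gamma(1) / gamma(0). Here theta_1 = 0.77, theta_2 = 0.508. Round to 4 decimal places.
\rho(1) = 0.6273

For an MA(q) process with theta_0 = 1, the autocovariance is
  gamma(k) = sigma^2 * sum_{i=0..q-k} theta_i * theta_{i+k},
and rho(k) = gamma(k) / gamma(0). Sigma^2 cancels.
  numerator   = (1)*(0.77) + (0.77)*(0.508) = 1.16116.
  denominator = (1)^2 + (0.77)^2 + (0.508)^2 = 1.850964.
  rho(1) = 1.16116 / 1.850964 = 0.6273.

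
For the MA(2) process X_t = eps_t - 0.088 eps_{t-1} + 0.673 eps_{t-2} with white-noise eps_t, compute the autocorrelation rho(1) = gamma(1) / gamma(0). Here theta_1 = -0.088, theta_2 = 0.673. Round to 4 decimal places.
\rho(1) = -0.1008

For an MA(q) process with theta_0 = 1, the autocovariance is
  gamma(k) = sigma^2 * sum_{i=0..q-k} theta_i * theta_{i+k},
and rho(k) = gamma(k) / gamma(0). Sigma^2 cancels.
  numerator   = (1)*(-0.088) + (-0.088)*(0.673) = -0.147224.
  denominator = (1)^2 + (-0.088)^2 + (0.673)^2 = 1.460673.
  rho(1) = -0.147224 / 1.460673 = -0.1008.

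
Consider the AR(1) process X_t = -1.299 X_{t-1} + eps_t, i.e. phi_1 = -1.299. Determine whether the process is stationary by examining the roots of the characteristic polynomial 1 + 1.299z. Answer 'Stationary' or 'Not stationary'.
\text{Not stationary}

The AR(p) characteristic polynomial is P(z) = 1 + 1.299z.
Stationarity requires all roots to lie outside the unit circle, i.e. |z| > 1 for every root.
This is linear in z: 1 + (1.299) z = 0  =>  z = -1/(1.299) = -0.769823,  |z| = 0.769823.
Moduli of all roots: 0.7698.
All moduli strictly greater than 1? No.
Verdict: Not stationary.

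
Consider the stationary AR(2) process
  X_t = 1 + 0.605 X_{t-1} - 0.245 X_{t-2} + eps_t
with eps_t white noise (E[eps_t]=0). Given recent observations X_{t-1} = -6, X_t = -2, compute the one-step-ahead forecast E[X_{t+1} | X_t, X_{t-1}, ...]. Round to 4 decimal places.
E[X_{t+1} \mid \mathcal F_t] = 1.2600

For an AR(p) model X_t = c + sum_i phi_i X_{t-i} + eps_t, the
one-step-ahead conditional mean is
  E[X_{t+1} | X_t, ...] = c + sum_i phi_i X_{t+1-i}.
Substitute known values:
  E[X_{t+1} | ...] = 1 + (0.605) * (-2) + (-0.245) * (-6)
                   = 1.2600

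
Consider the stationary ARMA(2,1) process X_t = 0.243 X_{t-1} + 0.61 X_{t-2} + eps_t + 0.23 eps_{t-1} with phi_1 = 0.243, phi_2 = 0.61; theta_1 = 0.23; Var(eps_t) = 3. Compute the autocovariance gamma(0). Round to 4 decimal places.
\gamma(0) = 10.4613

Multiply the model equation by X_{t-k} and take expectations. With theta_0 = psi_0 = 1 and psi_j the MA(infinity) weights, this gives
  gamma(k) - sum_i phi_i gamma(k-i) = c_k,
  c_k = sigma^2 * sum_{j=k..q} theta_j psi_{j-k}   (c_k = 0 for k > q),
using gamma(-m) = gamma(m).
psi-weights needed (psi_j = theta_j + sum_i phi_i psi_{j-i}):
  psi_1 = theta_1 + phi_1 = 0.23 + (0.243) = 0.473
Right-hand sides:
  c_0 = sigma^2 (1 + theta_1 psi_1) = 3 * (1 + (0.23)(0.473)) = 3 * 1.10879 = 3.32637
  c_1 = sigma^2 theta_1 = 3 * (0.23) = 0.69
  c_2 = 0
Equations for k = 0, 1, 2 (AR order 2, c_2 = 0):
  (E0) gamma(0) = phi_1 gamma(1) + phi_2 gamma(2) + c_0
  (E1) gamma(1) = phi_1 gamma(0) + phi_2 gamma(1) + c_1
  (E2) gamma(2) = phi_1 gamma(1) + phi_2 gamma(0)
From (E1): gamma(1) = A gamma(0) + B with
  A = phi_1 / (1 - phi_2) = 0.243 / 0.39 = 0.623077,   B = c_1 / (1 - phi_2) = 0.69 / 0.39 = 1.769231.
Insert (E2) into (E0): gamma(0) (1 - phi_2^2) = phi_1 (1 + phi_2) gamma(1) + c_0.
  phi_1 (1 + phi_2) = (0.243)(1.61) = 0.39123,   1 - phi_2^2 = 0.6279.
Replace gamma(1) by A gamma(0) + B and collect gamma(0):
  gamma(0) [0.6279 - (0.39123)(0.623077)] = (0.39123)(1.769231) + 3.32637
  gamma(0) * 0.384134 = 4.018546
  gamma(0) = 4.018546 / 0.384134 = 10.461324.
Therefore gamma(0) = 10.4613 (to 4 decimal places).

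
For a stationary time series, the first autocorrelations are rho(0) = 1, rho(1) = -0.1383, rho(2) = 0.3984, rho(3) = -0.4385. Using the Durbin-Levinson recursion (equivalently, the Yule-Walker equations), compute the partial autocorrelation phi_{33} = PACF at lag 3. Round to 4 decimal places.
\phi_{33} = -0.4210

The PACF at lag k is phi_{kk}, the last component of the solution
to the Yule-Walker system G_k phi = r_k where
  (G_k)_{ij} = rho(|i - j|), (r_k)_i = rho(i), i,j = 1..k.
Equivalently, Durbin-Levinson gives phi_{kk} iteratively:
  phi_{11} = rho(1)
  phi_{kk} = [rho(k) - sum_{j=1..k-1} phi_{k-1,j} rho(k-j)]
            / [1 - sum_{j=1..k-1} phi_{k-1,j} rho(j)],
  phi_{k,j} = phi_{k-1,j} - phi_{kk} phi_{k-1,k-j},  j = 1..k-1.
Step k = 1:
  phi_11 = rho(1) = -0.1383.
Step k = 2:
  phi_22 = [rho(2) - phi_11 rho(1)] / [1 - phi_11 rho(1)] = [0.3984 - (-0.1383)(-0.1383)] / [1 - (-0.1383)(-0.1383)]
         = 0.37927311 / 0.98087311 = 0.386669.
  Update: phi_21 = phi_11 - phi_22 phi_11 = -0.1383 - (0.386669)(-0.1383) = -0.084824.
Step k = 3:
  phi_33 = [rho(3) - phi_21 rho(2) - phi_22 rho(1)] / [1 - phi_21 rho(1) - phi_22 rho(2)]
    numerator   = -0.4385 - (-0.084824)(0.3984) - (0.386669)(-0.1383) = -0.35122993
    denominator = 1 - (-0.084824)(-0.1383) - (0.386669)(0.3984) = 0.83422
  phi_33 = -0.35122993 / 0.83422 = -0.421.
Therefore phi_{33} = -0.4210.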